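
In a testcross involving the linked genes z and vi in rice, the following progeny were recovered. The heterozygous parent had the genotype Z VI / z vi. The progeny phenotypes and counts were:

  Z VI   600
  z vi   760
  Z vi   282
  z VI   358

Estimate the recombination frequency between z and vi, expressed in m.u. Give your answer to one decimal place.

32.0 m.u.

The recombinant classes are Z vi and z VI: 282 + 358 = 640.
Recombination frequency = 640/2000 = 0.3200 ≈ 32.0%, i.e. 32.0 m.u.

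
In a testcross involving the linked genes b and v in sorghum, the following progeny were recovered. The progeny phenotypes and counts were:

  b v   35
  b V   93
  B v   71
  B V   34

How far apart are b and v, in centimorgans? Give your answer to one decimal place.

The two most frequent classes, B v (71) and b V (93), are the parental types, so the F1 was B v / b V.
The recombinant classes are B V and b v: 34 + 35 = 69.
Recombination frequency = 69/233 = 0.2961 ≈ 29.6%, i.e. 29.6 centimorgans.

29.6 centimorgans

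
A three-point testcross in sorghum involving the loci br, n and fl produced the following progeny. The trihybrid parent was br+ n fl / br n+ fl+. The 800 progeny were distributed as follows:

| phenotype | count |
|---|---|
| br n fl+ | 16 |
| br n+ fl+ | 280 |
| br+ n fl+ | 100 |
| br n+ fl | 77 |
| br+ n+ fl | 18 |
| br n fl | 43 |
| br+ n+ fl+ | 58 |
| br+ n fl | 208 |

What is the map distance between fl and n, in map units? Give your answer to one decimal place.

The two rarest classes, br+ n+ fl and br n fl+, are the double crossovers. Comparing them with the parentals, only the n allele has switched, so n is the middle locus and the order is fl – n – br.
Crossovers in the fl–n interval produce the single-crossover classes br+ n fl+ and br n+ fl (100 + 77 = 177) plus the double crossovers (34).
RF(fl–n) = (177 + 34) / 800 = 211/800 = 0.2637 → 26.4 map units.

26.4 map units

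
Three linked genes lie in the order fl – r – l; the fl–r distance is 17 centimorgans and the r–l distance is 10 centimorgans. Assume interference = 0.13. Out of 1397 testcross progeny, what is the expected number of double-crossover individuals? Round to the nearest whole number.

Map distances give recombination frequencies of 0.170 and 0.100 for the two intervals.
With interference 0.13 (so coincidence = 0.87), expected double-crossover frequency = 0.170 × 0.100 × 0.87 = 0.01479.
Expected number = 0.01479 × 1397 = 20.66 ≈ 21.

21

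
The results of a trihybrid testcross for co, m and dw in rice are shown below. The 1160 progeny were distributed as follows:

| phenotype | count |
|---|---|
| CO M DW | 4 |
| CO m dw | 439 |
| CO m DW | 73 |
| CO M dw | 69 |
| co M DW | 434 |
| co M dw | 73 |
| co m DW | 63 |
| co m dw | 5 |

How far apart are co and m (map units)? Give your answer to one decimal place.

12.2 map units

The two most frequent reciprocal classes, co M DW and CO m dw, are the parental types, so the F1 was co M DW / CO m dw.
The two rarest classes, CO M DW and co m dw, are the double crossovers. Comparing them with the parentals, only the co allele has switched, so co is the middle locus and the order is m – co – dw.
Crossovers in the m–co interval produce the single-crossover classes co m DW and CO M dw (63 + 69 = 132) plus the double crossovers (9).
RF(m–co) = (132 + 9) / 1160 = 141/1160 = 0.1216 → 12.2 map units.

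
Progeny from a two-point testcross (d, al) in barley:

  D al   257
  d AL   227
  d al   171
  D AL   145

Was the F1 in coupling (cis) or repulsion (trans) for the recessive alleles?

The two most frequent classes are D al (257) and d AL (227); these are the parental (non-recombinant) types.
So the F1 carried D al on one chromosome and d AL on the other — the recessive alleles are on opposite chromosomes (trans / repulsion).

trans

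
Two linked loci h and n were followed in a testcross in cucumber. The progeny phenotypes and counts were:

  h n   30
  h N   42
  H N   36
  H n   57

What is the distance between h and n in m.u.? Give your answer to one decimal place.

The two most frequent classes, H n (57) and h N (42), are the parental types, so the F1 was H n / h N.
The recombinant classes are H N and h n: 36 + 30 = 66.
Recombination frequency = 66/165 = 0.4000 ≈ 40.0%, i.e. 40.0 m.u.

40.0 m.u.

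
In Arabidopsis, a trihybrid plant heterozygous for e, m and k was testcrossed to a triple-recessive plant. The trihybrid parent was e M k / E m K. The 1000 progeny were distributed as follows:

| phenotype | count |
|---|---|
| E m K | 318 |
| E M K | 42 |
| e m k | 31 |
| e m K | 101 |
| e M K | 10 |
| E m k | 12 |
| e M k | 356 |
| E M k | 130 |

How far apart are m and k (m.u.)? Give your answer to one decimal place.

The two rarest classes, e M K and E m k, are the double crossovers. Comparing them with the parentals, only the k allele has switched, so k is the middle locus and the order is m – k – e.
Crossovers in the m–k interval produce the single-crossover classes e m k and E M K (31 + 42 = 73) plus the double crossovers (22).
RF(m–k) = (73 + 22) / 1000 = 95/1000 = 0.0950 → 9.5 m.u.

9.5 m.u.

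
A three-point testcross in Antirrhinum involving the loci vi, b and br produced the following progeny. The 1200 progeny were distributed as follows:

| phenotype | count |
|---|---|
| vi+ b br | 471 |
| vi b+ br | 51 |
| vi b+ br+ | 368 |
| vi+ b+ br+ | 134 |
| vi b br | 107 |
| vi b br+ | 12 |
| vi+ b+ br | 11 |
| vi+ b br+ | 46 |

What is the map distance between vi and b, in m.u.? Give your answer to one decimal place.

22.0 m.u.

The two most frequent reciprocal classes, vi b+ br+ and vi+ b br, are the parental types, so the F1 was vi b+ br+ / vi+ b br.
The two rarest classes, vi b br+ and vi+ b+ br, are the double crossovers. Comparing them with the parentals, only the b allele has switched, so b is the middle locus and the order is br – b – vi.
Crossovers in the b–vi interval produce the single-crossover classes vi+ b+ br+ and vi b br (134 + 107 = 241) plus the double crossovers (23).
RF(b–vi) = (241 + 23) / 1200 = 264/1200 = 0.2200 → 22.0 m.u.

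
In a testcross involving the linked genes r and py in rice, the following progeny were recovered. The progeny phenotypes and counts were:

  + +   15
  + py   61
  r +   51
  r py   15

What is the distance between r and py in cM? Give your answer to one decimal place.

The two most frequent classes, + py (61) and r + (51), are the parental types, so the F1 was + py / r +.
The recombinant classes are + + and r py: 15 + 15 = 30.
Recombination frequency = 30/142 = 0.2113 ≈ 21.1%, i.e. 21.1 cM.

21.1 cM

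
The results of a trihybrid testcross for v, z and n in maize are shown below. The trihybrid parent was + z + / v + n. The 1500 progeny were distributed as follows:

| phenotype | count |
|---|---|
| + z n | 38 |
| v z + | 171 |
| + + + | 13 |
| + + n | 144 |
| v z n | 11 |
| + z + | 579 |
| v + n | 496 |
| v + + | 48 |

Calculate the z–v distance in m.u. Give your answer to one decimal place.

The two rarest classes, + + + and v z n, are the double crossovers. Comparing them with the parentals, only the z allele has switched, so z is the middle locus and the order is n – z – v.
Crossovers in the z–v interval produce the single-crossover classes v z + and + + n (171 + 144 = 315) plus the double crossovers (24).
RF(z–v) = (315 + 24) / 1500 = 339/1500 = 0.2260 → 22.6 m.u.

22.6 m.u.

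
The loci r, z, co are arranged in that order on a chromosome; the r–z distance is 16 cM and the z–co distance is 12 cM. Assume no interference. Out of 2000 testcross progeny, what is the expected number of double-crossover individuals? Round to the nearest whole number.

Map distances give recombination frequencies of 0.160 and 0.120 for the two intervals.
With no interference, expected double-crossover frequency = 0.160 × 0.120 = 0.01920.
Expected number = 0.01920 × 2000 = 38.40 ≈ 38.

38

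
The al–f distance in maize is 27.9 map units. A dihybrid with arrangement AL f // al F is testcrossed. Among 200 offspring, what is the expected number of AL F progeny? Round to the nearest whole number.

A map distance of 27.9 map units corresponds to a recombination frequency of 0.279.
The F1 is AL f / al F, so AL F is a recombinant gamete class with expected frequency r/2 = 0.279/2 = 0.1395.
Expected number = 0.1395 × 200 = 27.90 ≈ 28.

28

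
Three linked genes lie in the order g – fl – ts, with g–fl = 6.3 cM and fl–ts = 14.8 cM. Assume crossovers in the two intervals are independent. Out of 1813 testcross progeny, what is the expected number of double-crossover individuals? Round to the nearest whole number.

17

Map distances give recombination frequencies of 0.063 and 0.148 for the two intervals.
With no interference, expected double-crossover frequency = 0.063 × 0.148 = 0.00932.
Expected number = 0.00932 × 1813 = 16.90 ≈ 17.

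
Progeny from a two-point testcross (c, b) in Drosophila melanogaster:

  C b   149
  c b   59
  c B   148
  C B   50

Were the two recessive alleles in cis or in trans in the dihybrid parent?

trans

The two most frequent classes are C b (149) and c B (148); these are the parental (non-recombinant) types.
So the F1 carried C b on one chromosome and c B on the other — the recessive alleles are on opposite chromosomes (trans / repulsion).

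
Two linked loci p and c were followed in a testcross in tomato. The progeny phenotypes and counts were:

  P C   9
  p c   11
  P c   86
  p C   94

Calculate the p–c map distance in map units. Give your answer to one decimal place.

The two most frequent classes, P c (86) and p C (94), are the parental types, so the F1 was P c / p C.
The recombinant classes are P C and p c: 9 + 11 = 20.
Recombination frequency = 20/200 = 0.1000 ≈ 10.0%, i.e. 10.0 map units.

10.0 map units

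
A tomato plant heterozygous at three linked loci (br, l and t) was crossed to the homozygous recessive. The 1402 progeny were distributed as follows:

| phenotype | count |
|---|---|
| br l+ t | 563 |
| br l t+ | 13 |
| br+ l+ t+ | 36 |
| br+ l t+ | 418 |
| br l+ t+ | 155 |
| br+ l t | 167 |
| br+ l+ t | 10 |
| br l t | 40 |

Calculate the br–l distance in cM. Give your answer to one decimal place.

The two most frequent reciprocal classes, br l+ t and br+ l t+, are the parental types, so the F1 was br l+ t / br+ l t+.
The two rarest classes, br+ l+ t and br l t+, are the double crossovers. Comparing them with the parentals, only the br allele has switched, so br is the middle locus and the order is t – br – l.
Crossovers in the br–l interval produce the single-crossover classes br l t and br+ l+ t+ (40 + 36 = 76) plus the double crossovers (23).
RF(br–l) = (76 + 23) / 1402 = 99/1402 = 0.0706 → 7.1 cM.

7.1 cM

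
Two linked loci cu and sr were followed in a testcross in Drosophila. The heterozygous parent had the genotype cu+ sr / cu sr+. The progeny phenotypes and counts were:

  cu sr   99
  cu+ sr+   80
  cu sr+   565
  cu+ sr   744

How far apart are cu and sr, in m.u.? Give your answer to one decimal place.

12.0 m.u.

The recombinant classes are cu+ sr+ and cu sr: 80 + 99 = 179.
Recombination frequency = 179/1488 = 0.1203 ≈ 12.0%, i.e. 12.0 m.u.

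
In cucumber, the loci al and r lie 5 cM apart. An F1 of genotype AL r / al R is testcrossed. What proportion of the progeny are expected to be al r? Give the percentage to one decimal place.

A map distance of 5 cM corresponds to a recombination frequency of 0.050.
The F1 is AL r / al R, so al r is a recombinant gamete class with expected frequency r/2 = 0.050/2 = 0.0250.
That is 0.0250 = 2.5% of the progeny.

2.5%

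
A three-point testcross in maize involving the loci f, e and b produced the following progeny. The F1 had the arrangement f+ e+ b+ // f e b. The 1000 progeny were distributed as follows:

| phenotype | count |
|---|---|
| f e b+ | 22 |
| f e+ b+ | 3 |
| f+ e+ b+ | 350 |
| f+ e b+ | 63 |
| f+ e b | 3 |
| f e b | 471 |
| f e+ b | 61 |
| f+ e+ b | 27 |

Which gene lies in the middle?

The two rarest classes, f e+ b+ and f+ e b, are the double crossovers. Comparing them with the parentals, only the f allele has switched, so f is the middle locus and the order is b – f – e.

f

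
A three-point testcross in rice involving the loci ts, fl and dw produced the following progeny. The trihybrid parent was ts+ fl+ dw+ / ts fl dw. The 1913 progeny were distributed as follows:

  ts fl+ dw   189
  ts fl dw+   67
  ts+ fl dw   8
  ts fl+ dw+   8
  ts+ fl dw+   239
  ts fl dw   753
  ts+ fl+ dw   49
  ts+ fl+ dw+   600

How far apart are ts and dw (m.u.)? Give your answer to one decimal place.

The two rarest classes, ts fl+ dw+ and ts+ fl dw, are the double crossovers. Comparing them with the parentals, only the ts allele has switched, so ts is the middle locus and the order is fl – ts – dw.
Crossovers in the ts–dw interval produce the single-crossover classes ts+ fl+ dw and ts fl dw+ (49 + 67 = 116) plus the double crossovers (16).
RF(ts–dw) = (116 + 16) / 1913 = 132/1913 = 0.0690 → 6.9 m.u.

6.9 m.u.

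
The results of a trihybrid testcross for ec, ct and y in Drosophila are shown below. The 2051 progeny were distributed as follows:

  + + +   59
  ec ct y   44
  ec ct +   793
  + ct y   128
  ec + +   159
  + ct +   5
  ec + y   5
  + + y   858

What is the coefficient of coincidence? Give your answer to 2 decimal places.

0.61

The two most frequent reciprocal classes, + + y and ec ct +, are the parental types, so the F1 was + + y / ec ct +.
The two rarest classes, ec + y and + ct +, are the double crossovers. Comparing them with the parentals, only the ec allele has switched, so ec is the middle locus and the order is ct – ec – y.
ct–ec: (287 + 10)/2051 = 0.1448; ec–y: (103 + 10)/2051 = 0.0551.
Expected DCO frequency = 0.1448 × 0.0551 ≈ 0.00798; observed = 10/2051 ≈ 0.00488.
Coefficient of coincidence = 0.00488/0.00798 ≈ 0.61.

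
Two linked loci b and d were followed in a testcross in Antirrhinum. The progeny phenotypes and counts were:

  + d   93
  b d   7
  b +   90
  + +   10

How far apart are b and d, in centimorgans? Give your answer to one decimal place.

8.5 centimorgans

The two most frequent classes, + d (93) and b + (90), are the parental types, so the F1 was + d / b +.
The recombinant classes are + + and b d: 10 + 7 = 17.
Recombination frequency = 17/200 = 0.0850 ≈ 8.5%, i.e. 8.5 centimorgans.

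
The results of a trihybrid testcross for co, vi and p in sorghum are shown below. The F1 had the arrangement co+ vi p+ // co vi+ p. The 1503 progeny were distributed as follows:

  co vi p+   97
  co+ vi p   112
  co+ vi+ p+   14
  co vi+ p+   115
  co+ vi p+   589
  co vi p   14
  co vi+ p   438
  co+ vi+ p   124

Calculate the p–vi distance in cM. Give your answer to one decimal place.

17.0 cM

The two rarest classes, co+ vi+ p+ and co vi p, are the double crossovers. Comparing them with the parentals, only the vi allele has switched, so vi is the middle locus and the order is co – vi – p.
Crossovers in the vi–p interval produce the single-crossover classes co+ vi p and co vi+ p+ (112 + 115 = 227) plus the double crossovers (28).
RF(vi–p) = (227 + 28) / 1503 = 255/1503 = 0.1697 → 17.0 cM.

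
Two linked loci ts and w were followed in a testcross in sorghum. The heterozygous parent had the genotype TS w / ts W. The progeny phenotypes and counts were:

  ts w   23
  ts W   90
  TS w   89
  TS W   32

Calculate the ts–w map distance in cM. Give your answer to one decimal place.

The recombinant classes are TS W and ts w: 32 + 23 = 55.
Recombination frequency = 55/234 = 0.2350 ≈ 23.5%, i.e. 23.5 cM.

23.5 cM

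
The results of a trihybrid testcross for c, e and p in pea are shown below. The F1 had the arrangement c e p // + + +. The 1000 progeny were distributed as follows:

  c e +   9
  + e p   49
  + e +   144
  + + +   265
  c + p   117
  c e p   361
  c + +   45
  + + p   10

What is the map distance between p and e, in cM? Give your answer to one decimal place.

The two rarest classes, c e + and + + p, are the double crossovers. Comparing them with the parentals, only the p allele has switched, so p is the middle locus and the order is e – p – c.
Crossovers in the e–p interval produce the single-crossover classes c + p and + e + (117 + 144 = 261) plus the double crossovers (19).
RF(e–p) = (261 + 19) / 1000 = 280/1000 = 0.2800 → 28.0 cM.

28.0 cM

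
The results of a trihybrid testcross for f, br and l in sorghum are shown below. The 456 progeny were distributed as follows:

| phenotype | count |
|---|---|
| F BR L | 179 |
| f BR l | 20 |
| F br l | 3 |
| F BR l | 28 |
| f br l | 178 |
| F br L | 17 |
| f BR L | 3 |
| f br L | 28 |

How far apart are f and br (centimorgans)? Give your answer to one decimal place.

The two most frequent reciprocal classes, f br l and F BR L, are the parental types, so the F1 was f br l / F BR L.
The two rarest classes, F br l and f BR L, are the double crossovers. Comparing them with the parentals, only the f allele has switched, so f is the middle locus and the order is br – f – l.
Crossovers in the br–f interval produce the single-crossover classes f BR l and F br L (20 + 17 = 37) plus the double crossovers (6).
RF(br–f) = (37 + 6) / 456 = 43/456 = 0.0943 → 9.4 centimorgans.

9.4 centimorgans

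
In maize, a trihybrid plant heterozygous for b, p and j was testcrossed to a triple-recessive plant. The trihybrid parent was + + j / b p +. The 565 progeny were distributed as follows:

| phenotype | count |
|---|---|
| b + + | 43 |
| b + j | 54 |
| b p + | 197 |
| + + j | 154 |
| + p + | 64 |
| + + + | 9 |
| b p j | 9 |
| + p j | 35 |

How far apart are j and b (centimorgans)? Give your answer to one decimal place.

The two rarest classes, + + + and b p j, are the double crossovers. Comparing them with the parentals, only the j allele has switched, so j is the middle locus and the order is p – j – b.
Crossovers in the j–b interval produce the single-crossover classes b + j and + p + (54 + 64 = 118) plus the double crossovers (18).
RF(j–b) = (118 + 18) / 565 = 136/565 = 0.2407 → 24.1 centimorgans.

24.1 centimorgans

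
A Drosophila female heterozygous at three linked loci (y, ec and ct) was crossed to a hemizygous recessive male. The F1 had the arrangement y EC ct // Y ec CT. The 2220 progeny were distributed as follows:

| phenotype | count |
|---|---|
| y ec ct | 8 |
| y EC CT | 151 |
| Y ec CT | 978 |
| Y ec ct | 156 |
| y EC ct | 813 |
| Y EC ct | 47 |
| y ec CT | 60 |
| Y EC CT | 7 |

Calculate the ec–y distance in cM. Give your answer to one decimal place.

The two rarest classes, y ec ct and Y EC CT, are the double crossovers. Comparing them with the parentals, only the ec allele has switched, so ec is the middle locus and the order is ct – ec – y.
Crossovers in the ec–y interval produce the single-crossover classes Y EC ct and y ec CT (47 + 60 = 107) plus the double crossovers (15).
RF(ec–y) = (107 + 15) / 2220 = 122/2220 = 0.0550 → 5.5 cM.

5.5 cM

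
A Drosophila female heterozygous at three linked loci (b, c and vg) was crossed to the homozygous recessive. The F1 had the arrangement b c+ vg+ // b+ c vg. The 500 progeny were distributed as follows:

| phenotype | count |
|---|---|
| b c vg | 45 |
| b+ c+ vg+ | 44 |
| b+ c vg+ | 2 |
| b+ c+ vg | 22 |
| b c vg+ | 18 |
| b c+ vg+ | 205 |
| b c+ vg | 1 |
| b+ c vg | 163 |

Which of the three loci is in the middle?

The two rarest classes, b c+ vg and b+ c vg+, are the double crossovers. Comparing them with the parentals, only the vg allele has switched, so vg is the middle locus and the order is b – vg – c.

vg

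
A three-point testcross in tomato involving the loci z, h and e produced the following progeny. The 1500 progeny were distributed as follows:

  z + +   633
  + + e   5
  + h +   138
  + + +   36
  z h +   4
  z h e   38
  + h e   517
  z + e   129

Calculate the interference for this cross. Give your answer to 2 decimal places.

The two most frequent reciprocal classes, z + + and + h e, are the parental types, so the F1 was z + + / + h e.
The two rarest classes, z h + and + + e, are the double crossovers. Comparing them with the parentals, only the h allele has switched, so h is the middle locus and the order is z – h – e.
z–h: (74 + 9)/1500 = 0.0553; h–e: (267 + 9)/1500 = 0.1840.
Expected DCO frequency = 0.0553 × 0.1840 ≈ 0.01018; observed = 9/1500 ≈ 0.00600.
Coefficient of coincidence = 0.00600/0.01018 ≈ 0.59; interference = 1 − 0.59 = 0.41.

0.41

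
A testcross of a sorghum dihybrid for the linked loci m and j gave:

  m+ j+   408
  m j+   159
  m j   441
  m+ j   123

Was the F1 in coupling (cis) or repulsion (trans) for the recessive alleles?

cis

The two most frequent classes are m+ j+ (408) and m j (441); these are the parental (non-recombinant) types.
So the F1 carried m+ j+ on one chromosome and m j on the other — the recessive alleles are on the same chromosome (cis / coupling).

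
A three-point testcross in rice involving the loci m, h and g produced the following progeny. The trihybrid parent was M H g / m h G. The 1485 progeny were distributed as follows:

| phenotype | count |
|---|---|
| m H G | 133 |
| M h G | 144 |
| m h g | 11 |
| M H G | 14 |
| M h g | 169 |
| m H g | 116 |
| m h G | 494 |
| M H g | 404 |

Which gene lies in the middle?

The two rarest classes, M H G and m h g, are the double crossovers. Comparing them with the parentals, only the g allele has switched, so g is the middle locus and the order is h – g – m.

g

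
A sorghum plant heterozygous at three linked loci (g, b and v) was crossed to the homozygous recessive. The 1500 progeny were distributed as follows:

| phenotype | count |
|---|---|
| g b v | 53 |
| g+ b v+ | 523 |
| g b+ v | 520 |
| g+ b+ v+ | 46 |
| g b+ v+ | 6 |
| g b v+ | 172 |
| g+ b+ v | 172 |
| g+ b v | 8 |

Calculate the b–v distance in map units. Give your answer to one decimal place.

7.5 map units

The two most frequent reciprocal classes, g b+ v and g+ b v+, are the parental types, so the F1 was g b+ v / g+ b v+.
The two rarest classes, g b+ v+ and g+ b v, are the double crossovers. Comparing them with the parentals, only the v allele has switched, so v is the middle locus and the order is b – v – g.
Crossovers in the b–v interval produce the single-crossover classes g b v and g+ b+ v+ (53 + 46 = 99) plus the double crossovers (14).
RF(b–v) = (99 + 14) / 1500 = 113/1500 = 0.0753 → 7.5 map units.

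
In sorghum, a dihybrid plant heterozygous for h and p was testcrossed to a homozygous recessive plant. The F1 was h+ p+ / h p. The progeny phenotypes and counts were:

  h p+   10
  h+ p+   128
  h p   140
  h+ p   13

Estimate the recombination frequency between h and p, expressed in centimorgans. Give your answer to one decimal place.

7.9 centimorgans

The recombinant classes are h+ p and h p+: 13 + 10 = 23.
Recombination frequency = 23/291 = 0.0790 ≈ 7.9%, i.e. 7.9 centimorgans.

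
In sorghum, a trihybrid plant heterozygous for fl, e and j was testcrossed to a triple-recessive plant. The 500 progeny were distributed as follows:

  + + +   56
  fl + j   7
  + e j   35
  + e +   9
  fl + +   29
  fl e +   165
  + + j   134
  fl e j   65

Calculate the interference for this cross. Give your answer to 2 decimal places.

The two most frequent reciprocal classes, fl e + and + + j, are the parental types, so the F1 was fl e + / + + j.
The two rarest classes, + e + and fl + j, are the double crossovers. Comparing them with the parentals, only the fl allele has switched, so fl is the middle locus and the order is e – fl – j.
e–fl: (64 + 16)/500 = 0.1600; fl–j: (121 + 16)/500 = 0.2740.
Expected DCO frequency = 0.1600 × 0.2740 ≈ 0.04384; observed = 16/500 ≈ 0.03200.
Coefficient of coincidence = 0.03200/0.04384 ≈ 0.73; interference = 1 − 0.73 = 0.27.

0.27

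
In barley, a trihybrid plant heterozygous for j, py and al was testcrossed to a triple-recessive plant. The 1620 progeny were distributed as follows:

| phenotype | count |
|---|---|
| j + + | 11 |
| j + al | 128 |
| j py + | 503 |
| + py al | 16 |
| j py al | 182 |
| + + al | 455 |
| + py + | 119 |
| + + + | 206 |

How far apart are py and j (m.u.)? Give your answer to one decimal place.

The two most frequent reciprocal classes, + + al and j py +, are the parental types, so the F1 was + + al / j py +.
The two rarest classes, + py al and j + +, are the double crossovers. Comparing them with the parentals, only the py allele has switched, so py is the middle locus and the order is j – py – al.
Crossovers in the j–py interval produce the single-crossover classes j + al and + py + (128 + 119 = 247) plus the double crossovers (27).
RF(j–py) = (247 + 27) / 1620 = 274/1620 = 0.1691 → 16.9 m.u.

16.9 m.u.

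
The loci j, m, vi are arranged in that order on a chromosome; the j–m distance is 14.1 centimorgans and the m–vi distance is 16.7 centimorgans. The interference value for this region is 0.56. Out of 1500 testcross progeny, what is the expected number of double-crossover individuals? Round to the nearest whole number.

Map distances give recombination frequencies of 0.141 and 0.167 for the two intervals.
With interference 0.56 (so coincidence = 0.44), expected double-crossover frequency = 0.141 × 0.167 × 0.44 = 0.01036.
Expected number = 0.01036 × 1500 = 15.54 ≈ 16.

16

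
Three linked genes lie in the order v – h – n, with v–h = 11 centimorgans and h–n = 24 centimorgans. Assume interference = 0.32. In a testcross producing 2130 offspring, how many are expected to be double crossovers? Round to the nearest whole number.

38

Map distances give recombination frequencies of 0.110 and 0.240 for the two intervals.
With interference 0.32 (so coincidence = 0.68), expected double-crossover frequency = 0.110 × 0.240 × 0.68 = 0.01795.
Expected number = 0.01795 × 2130 = 38.24 ≈ 38.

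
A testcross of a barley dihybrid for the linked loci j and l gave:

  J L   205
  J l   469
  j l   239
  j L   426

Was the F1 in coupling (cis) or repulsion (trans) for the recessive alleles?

The two most frequent classes are J l (469) and j L (426); these are the parental (non-recombinant) types.
So the F1 carried J l on one chromosome and j L on the other — the recessive alleles are on opposite chromosomes (trans / repulsion).

trans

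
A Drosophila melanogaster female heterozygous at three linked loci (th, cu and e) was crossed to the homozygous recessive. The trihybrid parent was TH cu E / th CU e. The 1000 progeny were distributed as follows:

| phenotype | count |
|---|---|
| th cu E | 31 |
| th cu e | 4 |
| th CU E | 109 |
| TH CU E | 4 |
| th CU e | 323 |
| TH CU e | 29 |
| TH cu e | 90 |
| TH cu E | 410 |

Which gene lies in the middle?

cu

The two rarest classes, TH CU E and th cu e, are the double crossovers. Comparing them with the parentals, only the cu allele has switched, so cu is the middle locus and the order is e – cu – th.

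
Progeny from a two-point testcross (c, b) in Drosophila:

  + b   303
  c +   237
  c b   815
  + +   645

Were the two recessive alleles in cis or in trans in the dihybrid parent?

The two most frequent classes are + + (645) and c b (815); these are the parental (non-recombinant) types.
So the F1 carried + + on one chromosome and c b on the other — the recessive alleles are on the same chromosome (cis / coupling).

cis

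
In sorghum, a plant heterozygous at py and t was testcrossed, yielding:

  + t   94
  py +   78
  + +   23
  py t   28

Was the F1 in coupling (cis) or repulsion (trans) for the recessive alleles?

trans

The two most frequent classes are + t (94) and py + (78); these are the parental (non-recombinant) types.
So the F1 carried + t on one chromosome and py + on the other — the recessive alleles are on opposite chromosomes (trans / repulsion).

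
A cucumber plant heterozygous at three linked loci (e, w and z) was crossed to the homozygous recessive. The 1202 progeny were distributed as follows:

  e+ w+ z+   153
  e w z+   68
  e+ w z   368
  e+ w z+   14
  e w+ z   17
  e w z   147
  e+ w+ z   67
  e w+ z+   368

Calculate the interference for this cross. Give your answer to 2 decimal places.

The two most frequent reciprocal classes, e w+ z+ and e+ w z, are the parental types, so the F1 was e w+ z+ / e+ w z.
The two rarest classes, e w+ z and e+ w z+, are the double crossovers. Comparing them with the parentals, only the z allele has switched, so z is the middle locus and the order is w – z – e.
w–z: (135 + 31)/1202 = 0.1381; z–e: (300 + 31)/1202 = 0.2754.
Expected DCO frequency = 0.1381 × 0.2754 ≈ 0.03803; observed = 31/1202 ≈ 0.02579.
Coefficient of coincidence = 0.02579/0.03803 ≈ 0.68; interference = 1 − 0.68 = 0.32.

0.32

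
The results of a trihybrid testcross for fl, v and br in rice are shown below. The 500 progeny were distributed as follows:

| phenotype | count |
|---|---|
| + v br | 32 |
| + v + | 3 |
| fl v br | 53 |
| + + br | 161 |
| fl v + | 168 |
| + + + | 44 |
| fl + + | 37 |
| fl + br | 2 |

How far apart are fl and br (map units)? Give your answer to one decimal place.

20.4 map units

The two most frequent reciprocal classes, fl v + and + + br, are the parental types, so the F1 was fl v + / + + br.
The two rarest classes, + v + and fl + br, are the double crossovers. Comparing them with the parentals, only the fl allele has switched, so fl is the middle locus and the order is v – fl – br.
Crossovers in the fl–br interval produce the single-crossover classes fl v br and + + + (53 + 44 = 97) plus the double crossovers (5).
RF(fl–br) = (97 + 5) / 500 = 102/500 = 0.2040 → 20.4 map units.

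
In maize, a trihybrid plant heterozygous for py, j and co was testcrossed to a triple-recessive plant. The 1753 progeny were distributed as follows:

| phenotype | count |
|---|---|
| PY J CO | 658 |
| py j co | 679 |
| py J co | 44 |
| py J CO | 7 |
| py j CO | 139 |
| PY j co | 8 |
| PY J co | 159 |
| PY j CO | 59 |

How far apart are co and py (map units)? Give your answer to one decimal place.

The two most frequent reciprocal classes, py j co and PY J CO, are the parental types, so the F1 was py j co / PY J CO.
The two rarest classes, PY j co and py J CO, are the double crossovers. Comparing them with the parentals, only the py allele has switched, so py is the middle locus and the order is j – py – co.
Crossovers in the py–co interval produce the single-crossover classes py j CO and PY J co (139 + 159 = 298) plus the double crossovers (15).
RF(py–co) = (298 + 15) / 1753 = 313/1753 = 0.1786 → 17.9 map units.

17.9 map units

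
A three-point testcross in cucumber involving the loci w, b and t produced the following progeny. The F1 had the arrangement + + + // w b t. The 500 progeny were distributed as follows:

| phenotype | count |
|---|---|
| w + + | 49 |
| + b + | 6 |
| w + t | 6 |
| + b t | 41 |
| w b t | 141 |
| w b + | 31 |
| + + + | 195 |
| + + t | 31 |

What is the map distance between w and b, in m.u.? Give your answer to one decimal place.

20.4 m.u.

The two rarest classes, + b + and w + t, are the double crossovers. Comparing them with the parentals, only the b allele has switched, so b is the middle locus and the order is w – b – t.
Crossovers in the w–b interval produce the single-crossover classes w + + and + b t (49 + 41 = 90) plus the double crossovers (12).
RF(w–b) = (90 + 12) / 500 = 102/500 = 0.2040 → 20.4 m.u.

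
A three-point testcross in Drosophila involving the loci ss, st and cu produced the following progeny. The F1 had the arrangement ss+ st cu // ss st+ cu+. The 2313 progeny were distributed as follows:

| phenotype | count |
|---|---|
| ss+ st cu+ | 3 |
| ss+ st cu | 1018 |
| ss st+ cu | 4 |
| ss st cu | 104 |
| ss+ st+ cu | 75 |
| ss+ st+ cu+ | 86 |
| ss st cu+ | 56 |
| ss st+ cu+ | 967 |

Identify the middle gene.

cu

The two rarest classes, ss+ st cu+ and ss st+ cu, are the double crossovers. Comparing them with the parentals, only the cu allele has switched, so cu is the middle locus and the order is ss – cu – st.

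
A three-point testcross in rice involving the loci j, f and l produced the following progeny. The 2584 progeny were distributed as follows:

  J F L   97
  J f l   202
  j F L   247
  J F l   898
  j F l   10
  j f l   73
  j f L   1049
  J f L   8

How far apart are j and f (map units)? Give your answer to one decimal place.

The two most frequent reciprocal classes, J F l and j f L, are the parental types, so the F1 was J F l / j f L.
The two rarest classes, j F l and J f L, are the double crossovers. Comparing them with the parentals, only the j allele has switched, so j is the middle locus and the order is f – j – l.
Crossovers in the f–j interval produce the single-crossover classes J f l and j F L (202 + 247 = 449) plus the double crossovers (18).
RF(f–j) = (449 + 18) / 2584 = 467/2584 = 0.1807 → 18.1 map units.

18.1 map units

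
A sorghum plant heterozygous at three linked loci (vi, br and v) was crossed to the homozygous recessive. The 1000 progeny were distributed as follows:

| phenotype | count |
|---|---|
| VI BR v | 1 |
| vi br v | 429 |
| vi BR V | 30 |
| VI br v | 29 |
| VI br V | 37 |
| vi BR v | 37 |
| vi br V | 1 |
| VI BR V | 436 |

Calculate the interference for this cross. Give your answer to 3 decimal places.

The two most frequent reciprocal classes, vi br v and VI BR V, are the parental types, so the F1 was vi br v / VI BR V.
The two rarest classes, vi br V and VI BR v, are the double crossovers. Comparing them with the parentals, only the v allele has switched, so v is the middle locus and the order is vi – v – br.
vi–v: (59 + 2)/1000 = 0.0610; v–br: (74 + 2)/1000 = 0.0760.
Expected DCO frequency = 0.0610 × 0.0760 ≈ 0.00464; observed = 2/1000 ≈ 0.00200.
Coefficient of coincidence = 0.00200/0.00464 ≈ 0.431; interference = 1 − 0.431 = 0.569.

0.569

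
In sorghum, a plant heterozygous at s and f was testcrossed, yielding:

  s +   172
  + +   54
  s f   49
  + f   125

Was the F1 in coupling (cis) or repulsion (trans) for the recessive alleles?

trans

The two most frequent classes are + f (125) and s + (172); these are the parental (non-recombinant) types.
So the F1 carried + f on one chromosome and s + on the other — the recessive alleles are on opposite chromosomes (trans / repulsion).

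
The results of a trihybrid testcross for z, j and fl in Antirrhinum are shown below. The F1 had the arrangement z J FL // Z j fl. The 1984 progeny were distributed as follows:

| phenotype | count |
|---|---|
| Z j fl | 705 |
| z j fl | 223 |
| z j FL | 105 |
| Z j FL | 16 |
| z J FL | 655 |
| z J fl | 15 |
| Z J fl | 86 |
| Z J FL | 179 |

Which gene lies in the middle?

The two rarest classes, z J fl and Z j FL, are the double crossovers. Comparing them with the parentals, only the fl allele has switched, so fl is the middle locus and the order is j – fl – z.

fl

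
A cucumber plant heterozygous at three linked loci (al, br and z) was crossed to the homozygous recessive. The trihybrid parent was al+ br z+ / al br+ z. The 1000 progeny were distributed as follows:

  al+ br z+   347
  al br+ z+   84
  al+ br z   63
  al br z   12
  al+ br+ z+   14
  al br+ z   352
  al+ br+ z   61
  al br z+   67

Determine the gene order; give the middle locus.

br

The two rarest classes, al+ br+ z+ and al br z, are the double crossovers. Comparing them with the parentals, only the br allele has switched, so br is the middle locus and the order is z – br – al.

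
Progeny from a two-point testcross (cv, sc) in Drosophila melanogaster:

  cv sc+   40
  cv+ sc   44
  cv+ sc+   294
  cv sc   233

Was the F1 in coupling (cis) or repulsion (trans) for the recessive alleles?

cis

The two most frequent classes are cv+ sc+ (294) and cv sc (233); these are the parental (non-recombinant) types.
So the F1 carried cv+ sc+ on one chromosome and cv sc on the other — the recessive alleles are on the same chromosome (cis / coupling).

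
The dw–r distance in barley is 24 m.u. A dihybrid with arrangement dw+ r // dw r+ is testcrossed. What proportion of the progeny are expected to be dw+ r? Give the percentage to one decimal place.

A map distance of 24 m.u. corresponds to a recombination frequency of 0.240.
The F1 is dw+ r / dw r+, so dw+ r is a parental gamete class with expected frequency (1 − r)/2 = 0.760/2 = 0.3800.
That is 0.3800 = 38.0% of the progeny.

38.0%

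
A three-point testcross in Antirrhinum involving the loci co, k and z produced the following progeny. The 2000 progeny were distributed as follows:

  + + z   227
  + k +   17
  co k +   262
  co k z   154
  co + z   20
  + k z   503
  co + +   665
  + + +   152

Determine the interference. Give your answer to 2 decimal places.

0.59

The two most frequent reciprocal classes, + k z and co + +, are the parental types, so the F1 was + k z / co + +.
The two rarest classes, + k + and co + z, are the double crossovers. Comparing them with the parentals, only the z allele has switched, so z is the middle locus and the order is k – z – co.
k–z: (489 + 37)/2000 = 0.2630; z–co: (306 + 37)/2000 = 0.1715.
Expected DCO frequency = 0.2630 × 0.1715 ≈ 0.04510; observed = 37/2000 ≈ 0.01850.
Coefficient of coincidence = 0.01850/0.04510 ≈ 0.41; interference = 1 − 0.41 = 0.59.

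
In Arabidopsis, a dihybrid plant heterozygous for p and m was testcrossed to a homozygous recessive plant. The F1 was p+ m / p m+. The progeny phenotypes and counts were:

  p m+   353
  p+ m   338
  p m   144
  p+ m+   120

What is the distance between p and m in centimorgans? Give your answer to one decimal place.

The recombinant classes are p+ m+ and p m: 120 + 144 = 264.
Recombination frequency = 264/955 = 0.2764 ≈ 27.6%, i.e. 27.6 centimorgans.

27.6 centimorgans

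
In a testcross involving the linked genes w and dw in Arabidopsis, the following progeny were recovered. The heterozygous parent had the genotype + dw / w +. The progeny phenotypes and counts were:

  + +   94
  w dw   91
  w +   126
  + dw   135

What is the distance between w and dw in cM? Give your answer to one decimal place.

The recombinant classes are + + and w dw: 94 + 91 = 185.
Recombination frequency = 185/446 = 0.4148 ≈ 41.5%, i.e. 41.5 cM.

41.5 cM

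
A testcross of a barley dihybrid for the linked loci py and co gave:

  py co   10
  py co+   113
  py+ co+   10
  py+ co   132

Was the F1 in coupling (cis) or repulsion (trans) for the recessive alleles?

The two most frequent classes are py+ co (132) and py co+ (113); these are the parental (non-recombinant) types.
So the F1 carried py+ co on one chromosome and py co+ on the other — the recessive alleles are on opposite chromosomes (trans / repulsion).

trans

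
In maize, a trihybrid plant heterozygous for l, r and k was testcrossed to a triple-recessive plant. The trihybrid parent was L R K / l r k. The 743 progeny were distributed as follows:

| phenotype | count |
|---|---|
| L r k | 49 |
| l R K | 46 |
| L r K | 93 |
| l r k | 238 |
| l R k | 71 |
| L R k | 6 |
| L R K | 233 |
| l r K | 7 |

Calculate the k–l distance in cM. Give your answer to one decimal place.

14.5 cM

The two rarest classes, L R k and l r K, are the double crossovers. Comparing them with the parentals, only the k allele has switched, so k is the middle locus and the order is l – k – r.
Crossovers in the l–k interval produce the single-crossover classes l R K and L r k (46 + 49 = 95) plus the double crossovers (13).
RF(l–k) = (95 + 13) / 743 = 108/743 = 0.1454 → 14.5 cM.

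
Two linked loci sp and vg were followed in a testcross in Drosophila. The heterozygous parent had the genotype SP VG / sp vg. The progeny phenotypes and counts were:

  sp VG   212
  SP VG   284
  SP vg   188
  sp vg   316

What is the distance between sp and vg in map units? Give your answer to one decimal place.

40.0 map units

The recombinant classes are SP vg and sp VG: 188 + 212 = 400.
Recombination frequency = 400/1000 = 0.4000 ≈ 40.0%, i.e. 40.0 map units.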